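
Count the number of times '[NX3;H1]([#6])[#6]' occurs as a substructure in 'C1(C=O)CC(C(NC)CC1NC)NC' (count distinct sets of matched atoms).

[NX3;H1]([#6])[#6] is the SMARTS for a secondary amine: a trivalent nitrogen with one H, bonded to two carbons.
The molecule carries 3 separate instances of an N-methylamino group (-NHCH3) meeting every constraint; each maps to a distinct set of atoms, giving 3 matches.

3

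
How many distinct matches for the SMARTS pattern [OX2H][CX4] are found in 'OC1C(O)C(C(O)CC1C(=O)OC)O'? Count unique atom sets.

[OX2H][CX4] is the SMARTS for an aliphatic alcohol: a hydroxyl oxygen bound to an sp3 (X4) carbon.
The molecule carries 4 separate instances of a hydroxyl group (-OH) meeting every constraint; each maps to a distinct set of atoms, giving 4 matches.

4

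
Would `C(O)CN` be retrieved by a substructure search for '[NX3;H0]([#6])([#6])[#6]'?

No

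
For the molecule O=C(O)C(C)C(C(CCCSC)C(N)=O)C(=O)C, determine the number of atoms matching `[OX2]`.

1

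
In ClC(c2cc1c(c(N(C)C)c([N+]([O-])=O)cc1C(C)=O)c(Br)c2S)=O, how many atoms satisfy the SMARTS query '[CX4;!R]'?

The query [CX4;!R] means: aliphatic carbon with four total connections, not in a ring.
Check the 24 heavy atoms by environment: 10× c (aromatic, X3, in 6-ring) → no; 1× Br (X1, acyclic) → no; 1× N (X3, acyclic) → no; 3× C (X4, acyclic) → match; 1× N (charge +1, X3, acyclic) → no; 1× O (charge -1, X1, acyclic) → no; 3× O (X1, acyclic) → no; 1× S (X2, acyclic) → no; 2× C (X3, acyclic) → no; 1× Cl (X1, acyclic) → no.
That gives 3 matching atoms.

3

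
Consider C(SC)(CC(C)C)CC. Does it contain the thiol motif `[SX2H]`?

The pattern [SX2H] describes an aliphatic sulfur with two connections, one being H — a thiol.
The closest candidate here is a methylthio ether (-SCH3), but the sulfur has H0 (bonded to two carbons), not H1. No other fragment satisfies the full query, so there is no match.

No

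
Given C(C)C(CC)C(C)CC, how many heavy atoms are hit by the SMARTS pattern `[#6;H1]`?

2

The query [#6;H1] means: any carbon bearing exactly one hydrogen.
Check the 9 heavy atoms by environment: 4× C (H3) → no; 2× C (H1) → match; 3× C (H2) → no.
That gives 2 matching atoms.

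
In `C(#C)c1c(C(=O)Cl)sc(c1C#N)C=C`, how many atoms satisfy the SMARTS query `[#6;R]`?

4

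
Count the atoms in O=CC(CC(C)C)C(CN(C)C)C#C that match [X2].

The query [X2] means: any atom with exactly two total connections (bonds + H).
Check the 14 heavy atoms by environment: 9× C (X4) → no; 1× N (X3) → no; 2× C (X2) → match; 1× C (X3) → no; 1× O (X1) → no.
That gives 2 matching atoms.

2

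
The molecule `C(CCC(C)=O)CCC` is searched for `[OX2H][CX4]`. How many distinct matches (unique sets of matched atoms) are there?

0

[OX2H][CX4] is the SMARTS for an aliphatic alcohol: a hydroxyl oxygen bound to an sp3 (X4) carbon.
No fragment in the molecule satisfies every constraint, giving 0 matches.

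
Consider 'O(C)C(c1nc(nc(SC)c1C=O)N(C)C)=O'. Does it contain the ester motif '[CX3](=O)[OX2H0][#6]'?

Yes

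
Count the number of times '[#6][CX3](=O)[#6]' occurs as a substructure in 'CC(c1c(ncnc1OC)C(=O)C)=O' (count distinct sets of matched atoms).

2

[#6][CX3](=O)[#6] is the SMARTS for a ketone: a carbonyl carbon (no H) flanked by two carbons.
The molecule carries 2 separate instances of an acetyl/ketone group (-C(=O)CH3) meeting every constraint; each maps to a distinct set of atoms, giving 2 matches.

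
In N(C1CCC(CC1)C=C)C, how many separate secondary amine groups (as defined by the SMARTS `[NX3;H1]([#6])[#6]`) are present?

1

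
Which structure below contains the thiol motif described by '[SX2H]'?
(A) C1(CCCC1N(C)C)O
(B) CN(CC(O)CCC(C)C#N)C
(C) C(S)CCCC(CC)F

C

[SX2H] describes an aliphatic sulfur with two connections, one being H (a thiol).
(A) has a hydroxyl group (-OH) but it is an -OH, not an -SH.
(B) has a hydroxyl group (-OH) but it is an -OH, not an -SH.
(C) contains a thiol (-SH), which satisfies every atom and bond constraint.
So the answer is (C).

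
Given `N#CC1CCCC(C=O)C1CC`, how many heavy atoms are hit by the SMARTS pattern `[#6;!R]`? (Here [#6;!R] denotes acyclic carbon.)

Check the 12 heavy atoms by environment: 6× C (in 6-ring) → no; 4× C (acyclic) → match; 1× O (acyclic) → no; 1× N (acyclic) → no.
That gives 4 matching atoms.

4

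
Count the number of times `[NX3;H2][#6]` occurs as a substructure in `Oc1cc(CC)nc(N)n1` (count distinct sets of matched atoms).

[NX3;H2][#6] is the SMARTS for a primary amine: a trivalent nitrogen with two H attached to carbon.
Exactly one fragment in the molecule meets all constraints, giving 1 match.

1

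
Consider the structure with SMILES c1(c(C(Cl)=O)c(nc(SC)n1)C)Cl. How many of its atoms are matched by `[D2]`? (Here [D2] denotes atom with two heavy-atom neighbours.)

The query [D2] means: atom with exactly two heavy-atom neighbours.
Check the 13 heavy atoms by environment: 2× n (aromatic, D2) → match; 4× c (aromatic, D3) → no; 1× C (D3) → no; 1× O (D1) → no; 2× Cl (D1) → no; 2× C (D1) → no; 1× S (D2) → match.
Summing the matching environments: 2 + 1 = 3 matching atoms.

3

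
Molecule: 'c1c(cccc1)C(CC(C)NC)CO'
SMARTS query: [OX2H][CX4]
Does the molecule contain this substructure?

The pattern [OX2H][CX4] describes a hydroxyl oxygen bound to an sp3 (X4) carbon — an aliphatic alcohol.
The molecule carries a hydroxyl group (-OH), whose atoms satisfy every constraint of the query, so the pattern matches.

Yes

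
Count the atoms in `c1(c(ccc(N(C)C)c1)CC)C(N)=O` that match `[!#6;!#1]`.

The query [!#6;!#1] means: not carbon and not hydrogen — any heteroatom.
Check the 14 heavy atoms by environment: 6× c (aromatic) → no; 2× N → match; 5× C → no; 1× O → match.
Summing the matching environments: 2 + 1 = 3 matching atoms.

3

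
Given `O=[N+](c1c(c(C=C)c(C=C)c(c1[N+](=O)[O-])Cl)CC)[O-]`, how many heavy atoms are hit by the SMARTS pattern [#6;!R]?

Check the 19 heavy atoms by environment: 6× c (aromatic, in 6-ring) → no; 6× C (acyclic) → match; 2× N (charge +1, acyclic) → no; 2× O (charge -1, acyclic) → no; 2× O (acyclic) → no; 1× Cl (acyclic) → no.
That gives 6 matching atoms.

6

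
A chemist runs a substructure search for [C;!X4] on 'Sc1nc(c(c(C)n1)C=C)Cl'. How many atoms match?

Check the 11 heavy atoms by environment: 2× n (aromatic, X2) → no; 4× c (aromatic, X3) → no; 1× C (X4) → no; 1× S (X2) → no; 2× C (X3) → match; 1× Cl (X1) → no.
That gives 2 matching atoms.

2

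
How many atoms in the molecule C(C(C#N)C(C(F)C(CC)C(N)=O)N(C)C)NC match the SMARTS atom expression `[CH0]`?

2

Check the 18 heavy atoms by environment: 4× C (H3) → no; 2× C (H2) → no; 4× C (H1) → no; 2× C (H0) → match; 2× N (H0) → no; 1× F (H0) → no; 1× O (H0) → no; 1× N (H2) → no; 1× N (H1) → no.
That gives 2 matching atoms.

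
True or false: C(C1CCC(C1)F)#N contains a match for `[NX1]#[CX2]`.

The pattern [NX1]#[CX2] describes a nitrogen triple-bonded to a two-connected carbon — a nitrile.
The molecule carries a nitrile (-C#N), whose atoms satisfy every constraint of the query, so the pattern matches.

True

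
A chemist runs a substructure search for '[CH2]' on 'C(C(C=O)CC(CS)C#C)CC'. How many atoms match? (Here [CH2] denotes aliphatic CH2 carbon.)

Check the 12 heavy atoms by environment: 1× C (H3) → no; 4× C (H2) → match; 4× C (H1) → no; 1× O (H0) → no; 1× S (H1) → no; 1× C (H0) → no.
That gives 4 matching atoms.

4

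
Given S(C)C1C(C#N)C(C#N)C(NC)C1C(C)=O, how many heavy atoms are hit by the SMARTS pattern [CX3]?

1

The query [CX3] means: C with X3: aliphatic carbon with exactly 3 total connections.
Check the 16 heavy atoms by environment: 8× C (X4) → no; 1× S (X2) → no; 1× C (X3) → match; 1× O (X1) → no; 2× C (X2) → no; 2× N (X1) → no; 1× N (X3) → no.
That gives 1 matching atom.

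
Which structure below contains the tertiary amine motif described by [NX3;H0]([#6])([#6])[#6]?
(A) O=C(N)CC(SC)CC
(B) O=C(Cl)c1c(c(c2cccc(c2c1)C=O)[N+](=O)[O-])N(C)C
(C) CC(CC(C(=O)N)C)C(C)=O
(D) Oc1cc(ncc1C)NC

[NX3;H0]([#6])([#6])[#6] describes a trivalent nitrogen with no H, bonded to three carbons (a tertiary amine).
(A) has a primary amide (-C(=O)NH2) but the amide nitrogen has H2 and only one carbon neighbour.
(B) contains a dimethylamino group (-N(CH3)2), which satisfies every atom and bond constraint.
(C) has a primary amide (-C(=O)NH2) but the amide nitrogen has H2 and only one carbon neighbour.
(D) has an N-methylamino group (-NHCH3) but the nitrogen still has one H (H1), not H0.
So the answer is (B).

B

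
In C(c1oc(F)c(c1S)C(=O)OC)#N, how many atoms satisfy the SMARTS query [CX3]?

The query [CX3] means: C with X3: aliphatic carbon with exactly 3 total connections.
Check the 13 heavy atoms by environment: 1× o (aromatic, X2) → no; 4× c (aromatic, X3) → no; 1× S (X2) → no; 1× F (X1) → no; 1× C (X2) → no; 1× N (X1) → no; 1× C (X3) → match; 1× O (X1) → no; 1× O (X2) → no; 1× C (X4) → no.
That gives 1 matching atom.

1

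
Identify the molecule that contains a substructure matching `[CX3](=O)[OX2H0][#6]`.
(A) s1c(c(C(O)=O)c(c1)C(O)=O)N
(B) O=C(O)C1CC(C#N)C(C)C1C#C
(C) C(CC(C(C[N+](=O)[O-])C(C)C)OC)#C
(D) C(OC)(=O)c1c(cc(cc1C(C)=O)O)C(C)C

D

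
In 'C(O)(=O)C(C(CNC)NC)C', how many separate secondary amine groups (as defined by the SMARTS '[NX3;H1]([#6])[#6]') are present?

2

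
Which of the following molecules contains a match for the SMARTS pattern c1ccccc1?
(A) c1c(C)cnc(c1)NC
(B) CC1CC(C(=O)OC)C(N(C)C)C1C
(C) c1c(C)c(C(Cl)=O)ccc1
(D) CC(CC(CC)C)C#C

c1ccccc1 describes six aromatic carbons in a ring (a benzene ring).
(A) has a methyl group (-CH3) but no six-membered all-carbon aromatic ring is present.
(B) has a methyl group (-CH3) but no six-membered all-carbon aromatic ring is present.
(C) contains the required atom environment, so the pattern matches.
(D) has a methyl group (-CH3) but no six-membered all-carbon aromatic ring is present.
So the answer is (C).

C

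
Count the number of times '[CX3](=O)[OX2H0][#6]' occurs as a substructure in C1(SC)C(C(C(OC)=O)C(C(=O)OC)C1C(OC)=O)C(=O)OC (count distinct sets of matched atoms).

4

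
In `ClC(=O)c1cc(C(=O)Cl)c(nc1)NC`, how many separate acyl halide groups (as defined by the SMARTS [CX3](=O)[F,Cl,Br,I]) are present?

2

[CX3](=O)[F,Cl,Br,I] is the SMARTS for an acyl halide: a carbonyl carbon bonded to a halogen.
The molecule carries 2 separate instances of an acyl chloride (-C(=O)Cl) meeting every constraint; each maps to a distinct set of atoms, giving 2 matches.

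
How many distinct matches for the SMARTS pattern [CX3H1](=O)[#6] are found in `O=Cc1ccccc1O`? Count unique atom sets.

[CX3H1](=O)[#6] is the SMARTS for an aldehyde: an sp2 carbon with one H, double-bonded to O and single-bonded to carbon.
Exactly one fragment in the molecule meets all constraints, giving 1 match.

1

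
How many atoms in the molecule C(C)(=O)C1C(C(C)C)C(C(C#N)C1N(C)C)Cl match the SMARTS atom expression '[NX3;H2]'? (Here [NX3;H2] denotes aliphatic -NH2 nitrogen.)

The query [NX3;H2] means: aliphatic N with 3 total connections, two of them H — an -NH2 nitrogen (amine or amide).
Check the 17 heavy atoms by environment: 6× C (H1, X4) → no; 1× Cl (H0, X1) → no; 5× C (H3, X4) → no; 1× C (H0, X3) → no; 1× O (H0, X1) → no; 1× N (H0, X3) → no; 1× C (H0, X2) → no; 1× N (H0, X1) → no.
No environment satisfies the query, so 0 matching atoms.

0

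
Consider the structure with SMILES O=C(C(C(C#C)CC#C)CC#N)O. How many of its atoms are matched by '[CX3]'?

1

Check the 13 heavy atoms by environment: 4× C (X4) → no; 5× C (X2) → no; 1× N (X1) → no; 1× C (X3) → match; 1× O (X1) → no; 1× O (X2) → no.
That gives 1 matching atom.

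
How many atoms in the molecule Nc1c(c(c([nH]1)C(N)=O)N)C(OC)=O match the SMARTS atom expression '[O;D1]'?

2

Check the 14 heavy atoms by environment: 1× n (aromatic, D2) → no; 4× c (aromatic, D3) → no; 2× C (D3) → no; 2× O (D1) → match; 1× O (D2) → no; 1× C (D1) → no; 3× N (D1) → no.
That gives 2 matching atoms.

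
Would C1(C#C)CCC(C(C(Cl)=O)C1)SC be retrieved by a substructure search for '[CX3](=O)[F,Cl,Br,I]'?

Yes

The pattern [CX3](=O)[F,Cl,Br,I] describes a carbonyl carbon bonded to a halogen — an acyl halide.
The molecule carries an acyl chloride (-C(=O)Cl), whose atoms satisfy every constraint of the query, so the pattern matches.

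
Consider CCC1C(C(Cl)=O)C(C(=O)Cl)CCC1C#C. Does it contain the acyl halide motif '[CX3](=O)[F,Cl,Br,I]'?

Yes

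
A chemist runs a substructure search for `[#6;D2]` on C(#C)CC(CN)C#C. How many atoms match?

4

The query [#6;D2] means: any carbon bonded to exactly two heavy atoms.
Check the 8 heavy atoms by environment: 4× C (D2) → match; 1× C (D3) → no; 2× C (D1) → no; 1× N (D1) → no.
That gives 4 matching atoms.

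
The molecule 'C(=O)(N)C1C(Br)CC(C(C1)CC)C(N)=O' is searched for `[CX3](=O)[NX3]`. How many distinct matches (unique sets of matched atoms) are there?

[CX3](=O)[NX3] is the SMARTS for an amide: a carbonyl carbon bonded to a trivalent nitrogen.
The molecule carries 2 separate instances of a primary amide (-C(=O)NH2) meeting every constraint; each maps to a distinct set of atoms, giving 2 matches.

2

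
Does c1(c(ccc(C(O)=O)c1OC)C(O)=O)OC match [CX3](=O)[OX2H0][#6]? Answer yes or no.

No

The pattern [CX3](=O)[OX2H0][#6] describes a carbonyl carbon bonded to an oxygen that is itself bonded to carbon (no H on that O) — an ester.
The closest candidate here is a methoxy ether (-OCH3), but the ether oxygen is not adjacent to a C=O carbon. No other fragment satisfies the full query, so there is no match.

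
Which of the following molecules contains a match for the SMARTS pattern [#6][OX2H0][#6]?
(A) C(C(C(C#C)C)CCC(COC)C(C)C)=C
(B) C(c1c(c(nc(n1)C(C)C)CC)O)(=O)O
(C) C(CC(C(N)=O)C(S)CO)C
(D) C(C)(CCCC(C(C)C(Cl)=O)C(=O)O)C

[#6][OX2H0][#6] describes an aliphatic oxygen bridging two carbons with no H on the oxygen (an ether).
(A) contains a methoxy ether (-OCH3), which satisfies every atom and bond constraint.
(B) has a hydroxyl group (-OH) but the oxygen has H1, not H0 bridging two carbons.
(C) has a hydroxyl group (-OH) but the oxygen has H1, not H0 bridging two carbons.
(D) has a carboxylic acid group (-C(=O)OH) but the -OH oxygen has H1; the =O is OX1, not OX2.
So the answer is (A).

A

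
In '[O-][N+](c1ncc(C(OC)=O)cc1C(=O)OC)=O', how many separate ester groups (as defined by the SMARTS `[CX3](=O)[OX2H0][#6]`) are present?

2

[CX3](=O)[OX2H0][#6] is the SMARTS for an ester: a carbonyl carbon bonded to an oxygen that is itself bonded to carbon (no H on that O).
The molecule carries 2 separate instances of a methyl-ester group (-C(=O)OCH3) meeting every constraint; each maps to a distinct set of atoms, giving 2 matches.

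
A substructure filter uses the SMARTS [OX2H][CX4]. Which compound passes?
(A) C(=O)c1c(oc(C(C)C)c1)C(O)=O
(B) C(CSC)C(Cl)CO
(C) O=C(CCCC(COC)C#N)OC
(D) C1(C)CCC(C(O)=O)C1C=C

B

[OX2H][CX4] describes a hydroxyl oxygen bound to an sp3 (X4) carbon (an aliphatic alcohol).
(A) has a carboxylic acid group (-C(=O)OH) but the -OH is on a CX3 carbonyl carbon, not a CX4 carbon.
(B) contains a hydroxyl group (-OH), which satisfies every atom and bond constraint.
(C) has a methoxy ether (-OCH3) but the oxygen has H0 (ether), not H1.
(D) has a carboxylic acid group (-C(=O)OH) but the -OH is on a CX3 carbonyl carbon, not a CX4 carbon.
So the answer is (B).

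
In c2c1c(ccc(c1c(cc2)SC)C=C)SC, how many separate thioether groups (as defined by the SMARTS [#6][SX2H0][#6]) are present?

[#6][SX2H0][#6] is the SMARTS for a thioether: an aliphatic sulfur bridging two carbons with no H on the sulfur.
The molecule carries 2 separate instances of a methylthio ether (-SCH3) meeting every constraint; each maps to a distinct set of atoms, giving 2 matches.

2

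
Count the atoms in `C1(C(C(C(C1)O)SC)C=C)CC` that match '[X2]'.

2

Check the 12 heavy atoms by environment: 8× C (X4) → no; 1× S (X2) → match; 1× O (X2) → match; 2× C (X3) → no.
Summing the matching environments: 1 + 1 = 2 matching atoms.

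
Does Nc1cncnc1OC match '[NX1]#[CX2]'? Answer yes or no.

No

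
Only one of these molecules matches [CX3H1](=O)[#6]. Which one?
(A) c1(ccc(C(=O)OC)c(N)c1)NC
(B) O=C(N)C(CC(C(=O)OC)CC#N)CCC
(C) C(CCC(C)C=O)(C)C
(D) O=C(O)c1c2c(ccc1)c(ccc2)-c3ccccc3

[CX3H1](=O)[#6] describes an sp2 carbon with one H, double-bonded to O and single-bonded to carbon (an aldehyde).
(A) has a methyl-ester group (-C(=O)OCH3) but the carbonyl carbon has H0, not H1.
(B) has a methyl-ester group (-C(=O)OCH3) but the carbonyl carbon has H0, not H1.
(C) contains an aldehyde (-CHO), which satisfies every atom and bond constraint.
(D) has a carboxylic acid group (-C(=O)OH) but the carbonyl carbon has H0 and is bonded to O, not H1.
So the answer is (C).

C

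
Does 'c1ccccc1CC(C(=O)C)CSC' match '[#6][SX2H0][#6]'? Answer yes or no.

Yes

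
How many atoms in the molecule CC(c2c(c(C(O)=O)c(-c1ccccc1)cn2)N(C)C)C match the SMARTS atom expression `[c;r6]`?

11

The query [c;r6] means: aromatic carbon that belongs to a six-membered ring.
Check the 21 heavy atoms by environment: 1× n (aromatic, in 6-ring) → no; 11× c (aromatic, in 6-ring) → match; 6× C (acyclic) → no; 2× O (acyclic) → no; 1× N (acyclic) → no.
That gives 11 matching atoms.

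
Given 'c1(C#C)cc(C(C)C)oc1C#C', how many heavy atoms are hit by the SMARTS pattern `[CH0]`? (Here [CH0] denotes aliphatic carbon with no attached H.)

The query [CH0] means: aliphatic carbon with no attached hydrogen.
Check the 12 heavy atoms by environment: 1× o (aromatic, H0) → no; 3× c (aromatic, H0) → no; 1× c (aromatic, H1) → no; 3× C (H1) → no; 2× C (H3) → no; 2× C (H0) → match.
That gives 2 matching atoms.

2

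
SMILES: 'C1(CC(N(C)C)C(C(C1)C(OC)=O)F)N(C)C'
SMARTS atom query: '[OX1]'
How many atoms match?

1

Check the 17 heavy atoms by environment: 11× C (X4) → no; 1× C (X3) → no; 1× O (X1) → match; 1× O (X2) → no; 2× N (X3) → no; 1× F (X1) → no.
That gives 1 matching atom.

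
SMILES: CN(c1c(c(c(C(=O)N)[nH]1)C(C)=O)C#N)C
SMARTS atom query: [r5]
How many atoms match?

The query [r5] means: r5 matches atoms in a five-membered ring.
Check the 16 heavy atoms by environment: 1× n (aromatic, in 5-ring) → match; 4× c (aromatic, in 5-ring) → match; 6× C (acyclic) → no; 3× N (acyclic) → no; 2× O (acyclic) → no.
Summing the matching environments: 1 + 4 = 5 matching atoms.

5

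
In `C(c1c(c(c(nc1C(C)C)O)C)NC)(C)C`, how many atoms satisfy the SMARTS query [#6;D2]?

0

The query [#6;D2] means: any carbon bonded to exactly two heavy atoms.
Check the 16 heavy atoms by environment: 1× n (aromatic, D2) → no; 5× c (aromatic, D3) → no; 1× O (D1) → no; 1× N (D2) → no; 6× C (D1) → no; 2× C (D3) → no.
No environment satisfies the query, so 0 matching atoms.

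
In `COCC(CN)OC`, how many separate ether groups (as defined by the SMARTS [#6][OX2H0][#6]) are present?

[#6][OX2H0][#6] is the SMARTS for an ether: an aliphatic oxygen bridging two carbons with no H on the oxygen.
The molecule carries 2 separate instances of a methoxy ether (-OCH3) meeting every constraint; each maps to a distinct set of atoms, giving 2 matches.

2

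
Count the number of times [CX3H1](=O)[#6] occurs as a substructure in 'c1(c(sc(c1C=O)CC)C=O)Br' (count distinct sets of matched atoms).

2

[CX3H1](=O)[#6] is the SMARTS for an aldehyde: an sp2 carbon with one H, double-bonded to O and single-bonded to carbon.
The molecule carries 2 separate instances of an aldehyde (-CHO) meeting every constraint; each maps to a distinct set of atoms, giving 2 matches.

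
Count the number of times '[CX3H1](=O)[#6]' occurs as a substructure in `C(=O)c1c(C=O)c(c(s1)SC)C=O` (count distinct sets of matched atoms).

[CX3H1](=O)[#6] is the SMARTS for an aldehyde: an sp2 carbon with one H, double-bonded to O and single-bonded to carbon.
The molecule carries 3 separate instances of an aldehyde (-CHO) meeting every constraint; each maps to a distinct set of atoms, giving 3 matches.

3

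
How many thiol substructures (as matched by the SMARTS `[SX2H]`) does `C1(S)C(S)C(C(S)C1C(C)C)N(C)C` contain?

[SX2H] is the SMARTS for a thiol: an aliphatic sulfur with two connections, one being H.
The molecule carries 3 separate instances of a thiol (-SH) meeting every constraint; each maps to a distinct set of atoms, giving 3 matches.

3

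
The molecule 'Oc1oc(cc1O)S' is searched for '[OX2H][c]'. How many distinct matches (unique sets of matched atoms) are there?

2

[OX2H][c] is the SMARTS for a phenol: a hydroxyl oxygen attached to an aromatic carbon.
The molecule carries 2 separate instances of a hydroxyl group (-OH) meeting every constraint; each maps to a distinct set of atoms, giving 2 matches.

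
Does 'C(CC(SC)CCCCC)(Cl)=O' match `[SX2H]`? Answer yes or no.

No

The pattern [SX2H] describes an aliphatic sulfur with two connections, one being H — a thiol.
The closest candidate here is a methylthio ether (-SCH3), but the sulfur has H0 (bonded to two carbons), not H1. No other fragment satisfies the full query, so there is no match.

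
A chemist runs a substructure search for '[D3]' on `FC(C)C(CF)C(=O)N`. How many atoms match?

Check the 9 heavy atoms by environment: 1× C (D1) → no; 3× C (D3) → match; 1× C (D2) → no; 1× O (D1) → no; 1× N (D1) → no; 2× F (D1) → no.
That gives 3 matching atoms.

3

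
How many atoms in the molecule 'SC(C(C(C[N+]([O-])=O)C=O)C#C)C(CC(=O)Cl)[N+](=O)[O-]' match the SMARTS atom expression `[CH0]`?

Check the 20 heavy atoms by environment: 2× C (H2) → no; 6× C (H1) → no; 2× C (H0) → match; 4× O (H0) → no; 1× Cl (H0) → no; 2× N (charge +1, H0) → no; 2× O (charge -1, H0) → no; 1× S (H1) → no.
That gives 2 matching atoms.

2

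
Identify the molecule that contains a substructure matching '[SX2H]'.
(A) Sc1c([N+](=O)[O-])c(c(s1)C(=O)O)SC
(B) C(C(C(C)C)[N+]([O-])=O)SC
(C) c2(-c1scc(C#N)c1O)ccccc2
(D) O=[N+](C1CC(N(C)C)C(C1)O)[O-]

[SX2H] describes an aliphatic sulfur with two connections, one being H (a thiol).
(A) contains a thiol (-SH), which satisfies every atom and bond constraint.
(B) has a methylthio ether (-SCH3) but the sulfur has H0 (bonded to two carbons), not H1.
(C) has a hydroxyl group (-OH) but it is an -OH, not an -SH.
(D) has a hydroxyl group (-OH) but it is an -OH, not an -SH.
So the answer is (A).

A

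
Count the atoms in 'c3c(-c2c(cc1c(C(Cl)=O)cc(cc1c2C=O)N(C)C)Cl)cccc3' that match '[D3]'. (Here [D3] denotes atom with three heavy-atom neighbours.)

The query [D3] means: atom with exactly three heavy-atom neighbours.
Check the 25 heavy atoms by environment: 8× c (aromatic, D3) → match; 8× c (aromatic, D2) → no; 2× Cl (D1) → no; 1× C (D2) → no; 2× O (D1) → no; 1× C (D3) → match; 1× N (D3) → match; 2× C (D1) → no.
Summing the matching environments: 8 + 1 + 1 = 10 matching atoms.

10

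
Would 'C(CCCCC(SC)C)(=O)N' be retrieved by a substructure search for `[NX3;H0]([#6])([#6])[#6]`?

The pattern [NX3;H0]([#6])([#6])[#6] describes a trivalent nitrogen with no H, bonded to three carbons — a tertiary amine.
The closest candidate here is a primary amide (-C(=O)NH2), but the amide nitrogen has H2 and only one carbon neighbour. No other fragment satisfies the full query, so there is no match.

No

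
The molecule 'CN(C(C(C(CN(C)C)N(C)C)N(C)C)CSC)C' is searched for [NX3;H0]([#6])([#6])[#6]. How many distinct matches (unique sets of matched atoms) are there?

4

[NX3;H0]([#6])([#6])[#6] is the SMARTS for a tertiary amine: a trivalent nitrogen with no H, bonded to three carbons.
The molecule carries 4 separate instances of a dimethylamino group (-N(CH3)2) meeting every constraint; each maps to a distinct set of atoms, giving 4 matches.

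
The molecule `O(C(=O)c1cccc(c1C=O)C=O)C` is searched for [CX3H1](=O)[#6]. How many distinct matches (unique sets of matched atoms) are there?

2

[CX3H1](=O)[#6] is the SMARTS for an aldehyde: an sp2 carbon with one H, double-bonded to O and single-bonded to carbon.
The molecule carries 2 separate instances of an aldehyde (-CHO) meeting every constraint; each maps to a distinct set of atoms, giving 2 matches.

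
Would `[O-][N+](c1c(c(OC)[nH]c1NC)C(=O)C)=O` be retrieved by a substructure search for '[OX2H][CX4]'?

The pattern [OX2H][CX4] describes a hydroxyl oxygen bound to an sp3 (X4) carbon — an aliphatic alcohol.
The closest candidate here is a methoxy ether (-OCH3), but the oxygen has H0 (ether), not H1. No other fragment satisfies the full query, so there is no match.

No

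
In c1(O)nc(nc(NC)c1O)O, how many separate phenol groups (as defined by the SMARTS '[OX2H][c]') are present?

3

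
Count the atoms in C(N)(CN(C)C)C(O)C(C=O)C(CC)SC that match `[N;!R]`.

Check the 16 heavy atoms by environment: 11× C (acyclic) → no; 2× O (acyclic) → no; 2× N (acyclic) → match; 1× S (acyclic) → no.
That gives 2 matching atoms.

2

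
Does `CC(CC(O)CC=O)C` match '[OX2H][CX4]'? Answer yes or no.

Yes

The pattern [OX2H][CX4] describes a hydroxyl oxygen bound to an sp3 (X4) carbon — an aliphatic alcohol.
The molecule carries a hydroxyl group (-OH), whose atoms satisfy every constraint of the query, so the pattern matches.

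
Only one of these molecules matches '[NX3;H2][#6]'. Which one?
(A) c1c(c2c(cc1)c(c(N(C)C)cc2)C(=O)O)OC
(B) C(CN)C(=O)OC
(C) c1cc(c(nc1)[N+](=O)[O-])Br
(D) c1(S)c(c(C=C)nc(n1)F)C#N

[NX3;H2][#6] describes a trivalent nitrogen with two H attached to carbon (a primary amine).
(A) has a dimethylamino group (-N(CH3)2) but the nitrogen has H0, not H2.
(B) contains a primary amino group (-NH2), which satisfies every atom and bond constraint.
(C) has a nitro group (-[N+](=O)[O-]) but the nitrogen is [N+] with no H, not NX3H2.
(D) has a nitrile (-C#N) but the nitrogen is NX1 (triple-bonded), not NX3 with two H.
So the answer is (B).

B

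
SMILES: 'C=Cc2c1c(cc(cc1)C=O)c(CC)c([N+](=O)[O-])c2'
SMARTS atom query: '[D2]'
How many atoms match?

Check the 19 heavy atoms by environment: 6× c (aromatic, D3) → no; 4× c (aromatic, D2) → match; 3× C (D2) → match; 2× C (D1) → no; 1× N (charge +1, D3) → no; 1× O (charge -1, D1) → no; 2× O (D1) → no.
Summing the matching environments: 4 + 3 = 7 matching atoms.

7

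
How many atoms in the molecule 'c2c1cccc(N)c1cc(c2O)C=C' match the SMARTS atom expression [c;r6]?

10

The query [c;r6] means: aromatic carbon that belongs to a six-membered ring.
Check the 14 heavy atoms by environment: 10× c (aromatic, in 6-ring) → match; 2× C (acyclic) → no; 1× N (acyclic) → no; 1× O (acyclic) → no.
That gives 10 matching atoms.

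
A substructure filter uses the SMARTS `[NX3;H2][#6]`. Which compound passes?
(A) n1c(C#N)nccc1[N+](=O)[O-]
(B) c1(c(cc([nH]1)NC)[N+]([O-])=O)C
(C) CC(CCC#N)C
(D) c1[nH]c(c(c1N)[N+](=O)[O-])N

[NX3;H2][#6] describes a trivalent nitrogen with two H attached to carbon (a primary amine).
(A) has a nitro group (-[N+](=O)[O-]) but the nitrogen is [N+] with no H, not NX3H2.
(B) has an N-methylamino group (-NHCH3) but the nitrogen bears two carbons and only one H (H1), not H2.
(C) has a nitrile (-C#N) but the nitrogen is NX1 (triple-bonded), not NX3 with two H.
(D) contains a primary amino group (-NH2), which satisfies every atom and bond constraint.
So the answer is (D).

D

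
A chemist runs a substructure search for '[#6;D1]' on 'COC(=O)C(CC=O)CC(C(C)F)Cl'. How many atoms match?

2

The query [#6;D1] means: carbon bonded to exactly one heavy atom.
Check the 14 heavy atoms by environment: 3× C (D2) → no; 4× C (D3) → no; 2× C (D1) → match; 2× O (D1) → no; 1× Cl (D1) → no; 1× O (D2) → no; 1× F (D1) → no.
That gives 2 matching atoms.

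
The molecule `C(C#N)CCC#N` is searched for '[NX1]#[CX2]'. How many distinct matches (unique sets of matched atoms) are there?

2

[NX1]#[CX2] is the SMARTS for a nitrile: a nitrogen triple-bonded to a two-connected carbon.
The molecule carries 2 separate instances of a nitrile (-C#N) meeting every constraint; each maps to a distinct set of atoms, giving 2 matches.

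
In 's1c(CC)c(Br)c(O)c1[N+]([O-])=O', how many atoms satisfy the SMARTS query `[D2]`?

2

The query [D2] means: atom with exactly two heavy-atom neighbours.
Check the 12 heavy atoms by environment: 1× s (aromatic, D2) → match; 4× c (aromatic, D3) → no; 1× N (charge +1, D3) → no; 1× O (charge -1, D1) → no; 2× O (D1) → no; 1× C (D2) → match; 1× C (D1) → no; 1× Br (D1) → no.
Summing the matching environments: 1 + 1 = 2 matching atoms.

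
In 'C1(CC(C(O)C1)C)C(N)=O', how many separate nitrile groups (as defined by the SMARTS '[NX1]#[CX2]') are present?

0

[NX1]#[CX2] is the SMARTS for a nitrile: a nitrogen triple-bonded to a two-connected carbon.
The molecule has a primary amide (-C(=O)NH2), but the nitrogen is NX3, not NX1; nothing else fits, so there are 0 matches.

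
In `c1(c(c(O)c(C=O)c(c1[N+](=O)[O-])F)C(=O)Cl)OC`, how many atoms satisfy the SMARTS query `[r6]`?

The query [r6] means: r6 matches atoms in a six-membered ring.
Check the 18 heavy atoms by environment: 6× c (aromatic, in 6-ring) → match; 3× C (acyclic) → no; 5× O (acyclic) → no; 1× F (acyclic) → no; 1× Cl (acyclic) → no; 1× N (charge +1, acyclic) → no; 1× O (charge -1, acyclic) → no.
That gives 6 matching atoms.

6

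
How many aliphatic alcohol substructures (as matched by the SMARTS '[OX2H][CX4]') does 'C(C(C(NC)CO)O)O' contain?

3

[OX2H][CX4] is the SMARTS for an aliphatic alcohol: a hydroxyl oxygen bound to an sp3 (X4) carbon.
The molecule carries 3 separate instances of a hydroxyl group (-OH) meeting every constraint; each maps to a distinct set of atoms, giving 3 matches.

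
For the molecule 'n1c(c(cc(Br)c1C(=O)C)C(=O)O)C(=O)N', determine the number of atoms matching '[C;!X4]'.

3

Check the 16 heavy atoms by environment: 1× n (aromatic, X2) → no; 5× c (aromatic, X3) → no; 3× C (X3) → match; 3× O (X1) → no; 1× N (X3) → no; 1× O (X2) → no; 1× C (X4) → no; 1× Br (X1) → no.
That gives 3 matching atoms.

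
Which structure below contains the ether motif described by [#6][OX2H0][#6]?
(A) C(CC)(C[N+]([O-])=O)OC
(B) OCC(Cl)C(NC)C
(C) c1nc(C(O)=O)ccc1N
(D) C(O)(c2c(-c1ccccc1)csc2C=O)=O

[#6][OX2H0][#6] describes an aliphatic oxygen bridging two carbons with no H on the oxygen (an ether).
(A) contains a methoxy ether (-OCH3), which satisfies every atom and bond constraint.
(B) has a hydroxyl group (-OH) but the oxygen has H1, not H0 bridging two carbons.
(C) has a carboxylic acid group (-C(=O)OH) but the -OH oxygen has H1; the =O is OX1, not OX2.
(D) has a carboxylic acid group (-C(=O)OH) but the -OH oxygen has H1; the =O is OX1, not OX2.
So the answer is (A).

A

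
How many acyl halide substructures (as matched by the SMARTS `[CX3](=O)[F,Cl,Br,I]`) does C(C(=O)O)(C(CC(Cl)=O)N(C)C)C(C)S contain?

1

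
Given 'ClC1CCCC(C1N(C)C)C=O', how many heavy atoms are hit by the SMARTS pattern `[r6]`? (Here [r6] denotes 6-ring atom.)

The query [r6] means: r6 matches atoms in a six-membered ring.
Check the 12 heavy atoms by environment: 6× C (in 6-ring) → match; 1× Cl (acyclic) → no; 3× C (acyclic) → no; 1× O (acyclic) → no; 1× N (acyclic) → no.
That gives 6 matching atoms.

6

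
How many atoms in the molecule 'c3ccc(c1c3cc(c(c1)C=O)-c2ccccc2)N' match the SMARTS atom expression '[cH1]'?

10

Check the 19 heavy atoms by environment: 6× c (aromatic, H0) → no; 10× c (aromatic, H1) → match; 1× C (H1) → no; 1× O (H0) → no; 1× N (H2) → no.
That gives 10 matching atoms.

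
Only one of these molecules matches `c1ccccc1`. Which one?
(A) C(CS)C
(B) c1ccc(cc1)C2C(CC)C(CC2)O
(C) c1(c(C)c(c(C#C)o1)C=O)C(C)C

c1ccccc1 describes six aromatic carbons in a ring (a benzene ring).
(A) has a methyl group (-CH3) but no six-membered all-carbon aromatic ring is present.
(B) contains a phenyl ring, which satisfies every atom and bond constraint.
(C) has a methyl group (-CH3) but no six-membered all-carbon aromatic ring is present.
So the answer is (B).

B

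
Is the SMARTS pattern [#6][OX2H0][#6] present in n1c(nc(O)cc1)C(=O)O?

No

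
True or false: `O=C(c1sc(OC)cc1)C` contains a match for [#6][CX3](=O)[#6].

The pattern [#6][CX3](=O)[#6] describes a carbonyl carbon (no H) flanked by two carbons — a ketone.
The molecule carries an acetyl/ketone group (-C(=O)CH3), whose atoms satisfy every constraint of the query, so the pattern matches.

True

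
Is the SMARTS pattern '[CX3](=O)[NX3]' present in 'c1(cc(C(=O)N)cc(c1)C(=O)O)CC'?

Yes

The pattern [CX3](=O)[NX3] describes a carbonyl carbon bonded to a trivalent nitrogen — an amide.
The molecule carries a primary amide (-C(=O)NH2), whose atoms satisfy every constraint of the query, so the pattern matches.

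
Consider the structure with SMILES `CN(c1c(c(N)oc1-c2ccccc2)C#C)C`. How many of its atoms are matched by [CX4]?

2

The query [CX4] means: C with X4: aliphatic carbon with exactly 4 total connections (bonds + H).
Check the 17 heavy atoms by environment: 1× o (aromatic, X2) → no; 10× c (aromatic, X3) → no; 2× N (X3) → no; 2× C (X4) → match; 2× C (X2) → no.
That gives 2 matching atoms.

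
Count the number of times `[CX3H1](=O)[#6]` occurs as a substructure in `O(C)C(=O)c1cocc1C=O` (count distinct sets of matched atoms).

1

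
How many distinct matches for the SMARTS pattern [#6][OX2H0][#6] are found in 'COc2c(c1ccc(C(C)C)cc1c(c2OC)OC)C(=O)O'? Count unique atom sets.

3

[#6][OX2H0][#6] is the SMARTS for an ether: an aliphatic oxygen bridging two carbons with no H on the oxygen.
The molecule carries 3 separate instances of a methoxy ether (-OCH3) meeting every constraint; each maps to a distinct set of atoms, giving 3 matches.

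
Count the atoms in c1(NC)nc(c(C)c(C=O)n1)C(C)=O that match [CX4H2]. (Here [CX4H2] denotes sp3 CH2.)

0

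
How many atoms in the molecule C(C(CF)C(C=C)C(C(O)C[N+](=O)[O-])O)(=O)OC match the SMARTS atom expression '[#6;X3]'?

3

The query [#6;X3] means: any carbon (aromatic or not) with three total connections.
Check the 18 heavy atoms by environment: 7× C (X4) → no; 3× C (X3) → match; 2× O (X1) → no; 3× O (X2) → no; 1× F (X1) → no; 1× N (charge +1, X3) → no; 1× O (charge -1, X1) → no.
That gives 3 matching atoms.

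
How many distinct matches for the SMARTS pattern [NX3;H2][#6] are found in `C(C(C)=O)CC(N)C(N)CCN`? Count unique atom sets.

3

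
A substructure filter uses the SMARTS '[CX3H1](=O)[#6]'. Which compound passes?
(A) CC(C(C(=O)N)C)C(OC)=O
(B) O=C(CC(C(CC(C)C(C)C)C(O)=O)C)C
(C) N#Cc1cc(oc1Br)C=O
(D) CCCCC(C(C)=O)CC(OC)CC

[CX3H1](=O)[#6] describes an sp2 carbon with one H, double-bonded to O and single-bonded to carbon (an aldehyde).
(A) has a methyl-ester group (-C(=O)OCH3) but the carbonyl carbon has H0, not H1.
(B) has an acetyl/ketone group (-C(=O)CH3) but the carbonyl carbon has H0 (two carbon neighbours), not H1.
(C) contains an aldehyde (-CHO), which satisfies every atom and bond constraint.
(D) has an acetyl/ketone group (-C(=O)CH3) but the carbonyl carbon has H0 (two carbon neighbours), not H1.
So the answer is (C).

C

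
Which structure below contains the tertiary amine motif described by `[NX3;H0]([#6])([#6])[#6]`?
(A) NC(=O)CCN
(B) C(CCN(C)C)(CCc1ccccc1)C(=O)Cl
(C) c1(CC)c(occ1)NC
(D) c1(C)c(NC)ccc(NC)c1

B

[NX3;H0]([#6])([#6])[#6] describes a trivalent nitrogen with no H, bonded to three carbons (a tertiary amine).
(A) has a primary amino group (-NH2) but the nitrogen has H2, not H0 with three carbons.
(B) contains a dimethylamino group (-N(CH3)2), which satisfies every atom and bond constraint.
(C) has an N-methylamino group (-NHCH3) but the nitrogen still has one H (H1), not H0.
(D) has an N-methylamino group (-NHCH3) but the nitrogen still has one H (H1), not H0.
So the answer is (B).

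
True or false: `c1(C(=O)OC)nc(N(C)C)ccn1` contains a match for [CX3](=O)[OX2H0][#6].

True

The pattern [CX3](=O)[OX2H0][#6] describes a carbonyl carbon bonded to an oxygen that is itself bonded to carbon (no H on that O) — an ester.
The molecule carries a methyl-ester group (-C(=O)OCH3), whose atoms satisfy every constraint of the query, so the pattern matches.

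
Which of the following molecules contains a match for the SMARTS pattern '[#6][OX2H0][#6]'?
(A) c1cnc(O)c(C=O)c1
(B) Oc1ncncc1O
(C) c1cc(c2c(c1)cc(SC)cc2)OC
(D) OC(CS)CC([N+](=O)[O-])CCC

C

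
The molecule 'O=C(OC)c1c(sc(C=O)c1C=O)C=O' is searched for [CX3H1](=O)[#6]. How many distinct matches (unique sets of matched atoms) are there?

3

[CX3H1](=O)[#6] is the SMARTS for an aldehyde: an sp2 carbon with one H, double-bonded to O and single-bonded to carbon.
The molecule carries 3 separate instances of an aldehyde (-CHO) meeting every constraint; each maps to a distinct set of atoms, giving 3 matches.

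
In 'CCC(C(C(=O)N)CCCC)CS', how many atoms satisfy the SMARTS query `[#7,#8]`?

2

Check the 13 heavy atoms by environment: 10× C → no; 1× O → match; 1× N → match; 1× S → no.
Summing the matching environments: 1 + 1 = 2 matching atoms.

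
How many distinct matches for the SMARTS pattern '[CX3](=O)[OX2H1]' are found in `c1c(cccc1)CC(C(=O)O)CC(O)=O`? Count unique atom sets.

2

[CX3](=O)[OX2H1] is the SMARTS for a carboxylic acid: an sp2 carbon double-bonded to O and single-bonded to an -OH oxygen.
The molecule carries 2 separate instances of a carboxylic acid group (-C(=O)OH) meeting every constraint; each maps to a distinct set of atoms, giving 2 matches.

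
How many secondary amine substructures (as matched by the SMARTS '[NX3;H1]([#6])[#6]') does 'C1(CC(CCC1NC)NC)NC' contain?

3

[NX3;H1]([#6])[#6] is the SMARTS for a secondary amine: a trivalent nitrogen with one H, bonded to two carbons.
The molecule carries 3 separate instances of an N-methylamino group (-NHCH3) meeting every constraint; each maps to a distinct set of atoms, giving 3 matches.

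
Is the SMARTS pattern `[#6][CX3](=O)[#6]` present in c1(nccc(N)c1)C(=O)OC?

No

The pattern [#6][CX3](=O)[#6] describes a carbonyl carbon (no H) flanked by two carbons — a ketone.
The closest candidate here is a methyl-ester group (-C(=O)OCH3), but one neighbour of the carbonyl carbon is O, not C. No other fragment satisfies the full query, so there is no match.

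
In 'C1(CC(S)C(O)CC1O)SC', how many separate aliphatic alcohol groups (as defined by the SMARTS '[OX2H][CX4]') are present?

2

[OX2H][CX4] is the SMARTS for an aliphatic alcohol: a hydroxyl oxygen bound to an sp3 (X4) carbon.
The molecule carries 2 separate instances of a hydroxyl group (-OH) meeting every constraint; each maps to a distinct set of atoms, giving 2 matches.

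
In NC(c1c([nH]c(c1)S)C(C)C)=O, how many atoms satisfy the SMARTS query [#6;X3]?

5

The query [#6;X3] means: any carbon (aromatic or not) with three total connections.
Check the 12 heavy atoms by environment: 1× n (aromatic, X3) → no; 4× c (aromatic, X3) → match; 1× C (X3) → match; 1× O (X1) → no; 1× N (X3) → no; 3× C (X4) → no; 1× S (X2) → no.
Summing the matching environments: 4 + 1 = 5 matching atoms.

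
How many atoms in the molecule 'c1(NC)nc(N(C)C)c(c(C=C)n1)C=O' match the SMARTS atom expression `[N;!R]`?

The query [N;!R] means: aliphatic nitrogen not in a ring.
Check the 15 heavy atoms by environment: 2× n (aromatic, in 6-ring) → no; 4× c (aromatic, in 6-ring) → no; 6× C (acyclic) → no; 1× O (acyclic) → no; 2× N (acyclic) → match.
That gives 2 matching atoms.

2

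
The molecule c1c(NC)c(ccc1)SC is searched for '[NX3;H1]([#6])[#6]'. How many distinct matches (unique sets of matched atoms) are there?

1

[NX3;H1]([#6])[#6] is the SMARTS for a secondary amine: a trivalent nitrogen with one H, bonded to two carbons.
Exactly one fragment in the molecule meets all constraints, giving 1 match.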